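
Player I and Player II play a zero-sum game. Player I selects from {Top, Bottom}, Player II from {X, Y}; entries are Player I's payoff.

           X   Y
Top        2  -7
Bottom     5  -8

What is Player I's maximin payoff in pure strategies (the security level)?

Row minima: Top → -7, Bottom → -8.
The best of these is -7.

-7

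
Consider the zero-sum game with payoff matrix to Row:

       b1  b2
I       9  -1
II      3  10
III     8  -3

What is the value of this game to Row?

93/17

Row minima: I → -1, II → 3, III → -3; maximin = 3.
Column maxima: b1 → 9, b2 → 10; minimax = 9.
3 ≠ 9, so there is no saddle point; optimal play is mixed.
III is strictly dominated by I, so Row never plays it.
On the remaining 2×2 (I, II vs b1, b2):
Let Row play I with probability p. Expected payoff against b1: 9p + 3(1−p) = 6p + 3; against b2: (-1)p + 10(1−p) = −11p + 10.
Setting these equal: 6p + 3 = −11p + 10 ⇒ 17p = 7 ⇒ p = 7/17, and the value is (6)·(7/17) + 3 = 93/17.
For Column: with q = P(b1), equating I's and II's payoffs gives 10q − 1 = −7q + 10 ⇒ q = 11/17.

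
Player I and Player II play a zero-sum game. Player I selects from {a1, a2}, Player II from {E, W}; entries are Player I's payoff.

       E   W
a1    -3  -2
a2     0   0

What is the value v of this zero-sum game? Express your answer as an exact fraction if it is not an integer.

0

Row minima: a1 → -3, a2 → 0; maximin = 0.
Column maxima: E → 0, W → 0; minimax = 0.
Since maximin = minimax = 0, there is a saddle point and the value is 0.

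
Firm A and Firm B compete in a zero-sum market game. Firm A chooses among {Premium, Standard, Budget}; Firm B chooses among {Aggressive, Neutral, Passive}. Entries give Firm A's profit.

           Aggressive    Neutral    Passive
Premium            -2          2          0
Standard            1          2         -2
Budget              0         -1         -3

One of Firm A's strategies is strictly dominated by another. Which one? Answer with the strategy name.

Standard gives a strictly higher payoff than Budget against every column: 1 > 0, 2 > -1, -2 > -3.
So Budget is strictly dominated and Firm A never plays it.

Budget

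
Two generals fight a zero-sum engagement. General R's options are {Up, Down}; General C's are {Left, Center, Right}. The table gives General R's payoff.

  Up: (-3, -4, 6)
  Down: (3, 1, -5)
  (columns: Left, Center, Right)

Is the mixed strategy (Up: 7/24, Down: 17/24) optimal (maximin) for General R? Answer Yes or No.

Against Left this mix gives (7/24)·(-3) + (17/24)·3 = 5/4.
Against Center this mix gives (7/24)·(-4) + (17/24)·1 = -11/24.
Against Right this mix gives (7/24)·6 + (17/24)·(-5) = -43/24.
General C will play Right, holding General R to -43/24. Shifting weight toward the row that does better against Right would raise this floor (the equalizing mix achieves -7/8 against both Right and Center), so the proposed strategy is not optimal.

No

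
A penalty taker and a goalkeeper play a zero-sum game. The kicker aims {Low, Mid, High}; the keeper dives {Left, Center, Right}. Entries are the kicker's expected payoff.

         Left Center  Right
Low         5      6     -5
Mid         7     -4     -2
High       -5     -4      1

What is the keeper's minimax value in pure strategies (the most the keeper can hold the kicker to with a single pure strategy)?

1

Column maxima: Left → 7, Center → 6, Right → 1.
The smallest of these is 1.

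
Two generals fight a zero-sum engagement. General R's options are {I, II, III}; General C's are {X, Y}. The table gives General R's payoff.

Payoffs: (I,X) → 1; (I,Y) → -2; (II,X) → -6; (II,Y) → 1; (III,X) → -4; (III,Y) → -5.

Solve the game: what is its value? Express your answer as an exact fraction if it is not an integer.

Row minima: I → -2, II → -6, III → -5; maximin = -2.
Column maxima: X → 1, Y → 1; minimax = 1.
-2 ≠ 1, so there is no saddle point; optimal play is mixed.
III is strictly dominated by I, so General R never plays it.
On the remaining 2×2 (I, II vs X, Y):
Let General R play I with probability p. Expected payoff against X: 1p + (-6)(1−p) = 7p − 6; against Y: (-2)p + 1(1−p) = −3p + 1.
Setting these equal: 7p − 6 = −3p + 1 ⇒ 10p = 7 ⇒ p = 7/10, and the value is (7)·(7/10) − 6 = -11/10.
For General C: with q = P(X), equating I's and II's payoffs gives 3q − 2 = −7q + 1 ⇒ q = 3/10.

-11/10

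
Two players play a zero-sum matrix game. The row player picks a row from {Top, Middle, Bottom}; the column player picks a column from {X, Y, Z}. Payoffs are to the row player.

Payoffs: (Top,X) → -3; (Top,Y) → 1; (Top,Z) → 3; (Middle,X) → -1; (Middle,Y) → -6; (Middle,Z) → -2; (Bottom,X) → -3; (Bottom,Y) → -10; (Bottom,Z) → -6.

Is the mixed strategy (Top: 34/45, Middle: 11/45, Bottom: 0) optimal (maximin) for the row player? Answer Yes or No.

No

Against X this mix gives (34/45)·(-3) + (11/45)·(-1) = -113/45.
Against Y this mix gives (34/45)·1 + (11/45)·(-6) = -32/45.
Against Z this mix gives (34/45)·3 + (11/45)·(-2) = 16/9.
The column player will play X, holding the row player to -113/45. Shifting weight toward the row that does better against X would raise this floor (the equalizing mix achieves -19/9 against both X and Y), so the proposed strategy is not optimal.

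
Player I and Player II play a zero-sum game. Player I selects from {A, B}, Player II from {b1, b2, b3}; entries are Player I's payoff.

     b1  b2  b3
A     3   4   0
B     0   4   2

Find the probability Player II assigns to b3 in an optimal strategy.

3/5

Row minima: A → 0, B → 0; maximin = 0.
Column maxima: b1 → 3, b2 → 4, b3 → 2; minimax = 2.
0 ≠ 2, so there is no saddle point; optimal play is mixed.
b2 is strictly dominated by b1 (it gives Player I strictly more in every row), so Player II never plays it.
On the remaining 2×2 (A, B vs b1, b3):
Let Player I play A with probability p. Expected payoff against b1: 3p + 0(1−p) = 3p; against b3: 0p + 2(1−p) = −2p + 2.
Setting these equal: 3p = −2p + 2 ⇒ 5p = 2 ⇒ p = 2/5, and the value is (3)·(2/5) = 6/5.
For Player II: with q = P(b1), equating A's and B's payoffs gives 3q = −2q + 2 ⇒ q = 2/5.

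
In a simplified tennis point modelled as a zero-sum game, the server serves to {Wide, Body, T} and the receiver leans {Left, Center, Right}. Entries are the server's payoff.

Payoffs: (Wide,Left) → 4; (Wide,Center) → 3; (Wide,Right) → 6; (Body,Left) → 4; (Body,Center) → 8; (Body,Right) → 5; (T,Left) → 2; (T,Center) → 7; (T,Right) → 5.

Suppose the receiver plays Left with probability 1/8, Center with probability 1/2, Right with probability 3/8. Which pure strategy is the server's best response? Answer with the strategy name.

Expected payoff of Wide: (1/8)·4 + (1/2)·3 + (3/8)·6 = 17/4.
Expected payoff of Body: (1/8)·4 + (1/2)·8 + (3/8)·5 = 51/8.
Expected payoff of T: (1/8)·2 + (1/2)·7 + (3/8)·5 = 45/8.
The largest is 51/8, so the server's best response is Body.

Body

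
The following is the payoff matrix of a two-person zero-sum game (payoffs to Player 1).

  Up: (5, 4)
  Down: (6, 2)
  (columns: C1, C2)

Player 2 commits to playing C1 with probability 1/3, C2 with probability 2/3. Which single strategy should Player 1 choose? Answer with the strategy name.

Up

Expected payoff of Up: (1/3)·5 + (2/3)·4 = 13/3.
Expected payoff of Down: (1/3)·6 + (2/3)·2 = 10/3.
The largest is 13/3, so Player 1's best response is Up.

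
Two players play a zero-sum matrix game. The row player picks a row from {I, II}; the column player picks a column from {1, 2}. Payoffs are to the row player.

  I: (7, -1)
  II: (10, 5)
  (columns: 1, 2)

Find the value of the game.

5

Row minima: I → -1, II → 5; maximin = 5.
Column maxima: 1 → 10, 2 → 5; minimax = 5.
Since maximin = minimax = 5, there is a saddle point and the value is 5.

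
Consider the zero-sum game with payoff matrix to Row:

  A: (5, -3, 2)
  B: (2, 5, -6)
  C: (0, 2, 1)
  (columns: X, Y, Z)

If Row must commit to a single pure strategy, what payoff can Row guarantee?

0

Row minima: A → -3, B → -6, C → 0.
The best of these is 0.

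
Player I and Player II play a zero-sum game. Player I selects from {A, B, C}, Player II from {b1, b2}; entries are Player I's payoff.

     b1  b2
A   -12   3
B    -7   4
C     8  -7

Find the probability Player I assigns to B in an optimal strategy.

15/26

Row minima: A → -12, B → -7, C → -7; maximin = -7.
Column maxima: b1 → 8, b2 → 4; minimax = 4.
-7 ≠ 4, so there is no saddle point; optimal play is mixed.
A is strictly dominated by B, so Player I never plays it.
On the remaining 2×2 (B, C vs b1, b2):
Let Player I play B with probability p. Expected payoff against b1: (-7)p + 8(1−p) = −15p + 8; against b2: 4p + (-7)(1−p) = 11p − 7.
Setting these equal: −15p + 8 = 11p − 7 ⇒ −26p = -15 ⇒ p = 15/26, and the value is (-15)·(15/26) + 8 = -17/26.
For Player II: with q = P(b1), equating B's and C's payoffs gives −11q + 4 = 15q − 7 ⇒ q = 11/26.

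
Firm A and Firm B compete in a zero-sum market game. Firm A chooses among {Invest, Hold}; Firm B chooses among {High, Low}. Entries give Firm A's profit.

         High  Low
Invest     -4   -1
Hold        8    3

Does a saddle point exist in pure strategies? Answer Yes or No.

Row minima: Invest → -4, Hold → 3; maximin = 3.
Column maxima: High → 8, Low → 3; minimax = 3.
maximin = minimax = 3, so a saddle point exists.

Yes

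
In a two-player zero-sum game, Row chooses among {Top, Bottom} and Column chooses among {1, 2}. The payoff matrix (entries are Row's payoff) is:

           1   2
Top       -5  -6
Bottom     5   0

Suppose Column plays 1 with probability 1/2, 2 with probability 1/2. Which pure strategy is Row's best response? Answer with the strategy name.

Bottom

Expected payoff of Top: (1/2)·(-5) + (1/2)·(-6) = -11/2.
Expected payoff of Bottom: (1/2)·5 + (1/2)·0 = 5/2.
The largest is 5/2, so Row's best response is Bottom.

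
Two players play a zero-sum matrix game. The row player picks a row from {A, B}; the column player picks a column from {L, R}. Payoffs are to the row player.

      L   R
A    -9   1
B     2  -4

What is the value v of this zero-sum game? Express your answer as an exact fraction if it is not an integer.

-17/8

Row minima: A → -9, B → -4; maximin = -4.
Column maxima: L → 2, R → 1; minimax = 1.
-4 ≠ 1, so there is no saddle point; optimal play is mixed.
Let the row player play A with probability p. Expected payoff against L: (-9)p + 2(1−p) = −11p + 2; against R: 1p + (-4)(1−p) = 5p − 4.
Setting these equal: −11p + 2 = 5p − 4 ⇒ −16p = -6 ⇒ p = 3/8, and the value is (-11)·(3/8) + 2 = -17/8.
For the column player: with q = P(L), equating A's and B's payoffs gives −10q + 1 = 6q − 4 ⇒ q = 5/16.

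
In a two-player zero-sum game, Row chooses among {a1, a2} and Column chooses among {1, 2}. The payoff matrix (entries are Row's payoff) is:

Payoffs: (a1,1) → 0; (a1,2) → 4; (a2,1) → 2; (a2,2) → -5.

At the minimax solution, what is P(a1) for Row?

7/11

Row minima: a1 → 0, a2 → -5; maximin = 0.
Column maxima: 1 → 2, 2 → 4; minimax = 2.
0 ≠ 2, so there is no saddle point; optimal play is mixed.
Let Row play a1 with probability p. Expected payoff against 1: 0p + 2(1−p) = −2p + 2; against 2: 4p + (-5)(1−p) = 9p − 5.
Setting these equal: −2p + 2 = 9p − 5 ⇒ −11p = -7 ⇒ p = 7/11, and the value is (-2)·(7/11) + 2 = 8/11.
For Column: with q = P(1), equating a1's and a2's payoffs gives −4q + 4 = 7q − 5 ⇒ q = 9/11.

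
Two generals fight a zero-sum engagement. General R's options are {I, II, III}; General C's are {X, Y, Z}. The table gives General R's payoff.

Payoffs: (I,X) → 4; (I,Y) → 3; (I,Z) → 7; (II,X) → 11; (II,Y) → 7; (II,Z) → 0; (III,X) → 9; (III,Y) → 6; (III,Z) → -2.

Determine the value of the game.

Row minima: I → 3, II → 0, III → -2; maximin = 3.
Column maxima: X → 11, Y → 7, Z → 7; minimax = 7.
3 ≠ 7, so there is no saddle point; optimal play is mixed.
III is strictly dominated by II, so General R never plays it.
X is strictly dominated by Y (it gives General R strictly more in every row), so General C never plays it.
On the remaining 2×2 (I, II vs Y, Z):
Let General R play I with probability p. Expected payoff against Y: 3p + 7(1−p) = −4p + 7; against Z: 7p + 0(1−p) = 7p.
Setting these equal: −4p + 7 = 7p ⇒ −11p = -7 ⇒ p = 7/11, and the value is (-4)·(7/11) + 7 = 49/11.
For General C: with q = P(Y), equating I's and II's payoffs gives −4q + 7 = 7q ⇒ q = 7/11.

49/11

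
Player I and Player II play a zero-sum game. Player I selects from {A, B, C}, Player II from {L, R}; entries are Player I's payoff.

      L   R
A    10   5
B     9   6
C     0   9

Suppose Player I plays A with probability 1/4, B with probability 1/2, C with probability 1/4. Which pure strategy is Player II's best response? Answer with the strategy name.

If Player II plays L, Player I's expected payoff is (1/4)·10 + (1/2)·9 + (1/4)·0 = 7.
If Player II plays R, Player I's expected payoff is (1/4)·5 + (1/2)·6 + (1/4)·9 = 13/2.
Player II minimizes Player I's payoff; the smallest is 13/2, so the best response is R.

R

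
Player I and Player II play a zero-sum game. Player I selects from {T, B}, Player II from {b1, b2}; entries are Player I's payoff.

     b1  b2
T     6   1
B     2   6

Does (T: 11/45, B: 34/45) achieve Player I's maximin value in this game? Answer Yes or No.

No

Against b1 this mix gives (11/45)·6 + (34/45)·2 = 134/45.
Against b2 this mix gives (11/45)·1 + (34/45)·6 = 43/9.
Player II will play b1, holding Player I to 134/45. Shifting weight toward the row that does better against b1 would raise this floor (the equalizing mix achieves 34/9 against both b1 and b2), so the proposed strategy is not optimal.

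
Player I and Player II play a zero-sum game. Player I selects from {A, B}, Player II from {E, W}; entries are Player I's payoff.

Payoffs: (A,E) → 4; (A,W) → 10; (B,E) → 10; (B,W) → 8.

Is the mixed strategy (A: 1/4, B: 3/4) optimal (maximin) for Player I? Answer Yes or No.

Against E this mix gives (1/4)·4 + (3/4)·10 = 17/2.
Against W this mix gives (1/4)·10 + (3/4)·8 = 17/2.
All of Player II's active replies (E, W) yield 17/2, and no column does worse for Player I. The mix makes Player II indifferent and guarantees 17/2, so it is optimal.

Yes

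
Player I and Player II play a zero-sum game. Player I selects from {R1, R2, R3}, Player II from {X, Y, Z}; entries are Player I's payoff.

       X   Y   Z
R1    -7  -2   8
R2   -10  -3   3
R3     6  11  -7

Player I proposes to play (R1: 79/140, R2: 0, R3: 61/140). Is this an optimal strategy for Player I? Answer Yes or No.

Against X this mix gives (79/140)·(-7) + (61/140)·6 = -187/140.
Against Y this mix gives (79/140)·(-2) + (61/140)·11 = 513/140.
Against Z this mix gives (79/140)·8 + (61/140)·(-7) = 41/28.
Player II will play X, holding Player I to -187/140. Shifting weight toward the row that does better against X would raise this floor (the equalizing mix achieves -1/28 against both X and Z), so the proposed strategy is not optimal.

No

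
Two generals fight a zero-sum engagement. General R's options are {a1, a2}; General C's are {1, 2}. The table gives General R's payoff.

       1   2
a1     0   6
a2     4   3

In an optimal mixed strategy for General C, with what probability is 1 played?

3/7

Row minima: a1 → 0, a2 → 3; maximin = 3.
Column maxima: 1 → 4, 2 → 6; minimax = 4.
3 ≠ 4, so there is no saddle point; optimal play is mixed.
Let General R play a1 with probability p. Expected payoff against 1: 0p + 4(1−p) = −4p + 4; against 2: 6p + 3(1−p) = 3p + 3.
Setting these equal: −4p + 4 = 3p + 3 ⇒ −7p = -1 ⇒ p = 1/7, and the value is (-4)·(1/7) + 4 = 24/7.
For General C: with q = P(1), equating a1's and a2's payoffs gives −6q + 6 = q + 3 ⇒ q = 3/7.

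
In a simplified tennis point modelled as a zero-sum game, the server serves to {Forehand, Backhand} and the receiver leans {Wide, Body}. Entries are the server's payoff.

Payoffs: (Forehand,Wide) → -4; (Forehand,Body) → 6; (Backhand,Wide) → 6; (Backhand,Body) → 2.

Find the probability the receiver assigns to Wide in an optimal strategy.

Row minima: Forehand → -4, Backhand → 2; maximin = 2.
Column maxima: Wide → 6, Body → 6; minimax = 6.
2 ≠ 6, so there is no saddle point; optimal play is mixed.
Let the server play Forehand with probability p. Expected payoff against Wide: (-4)p + 6(1−p) = −10p + 6; against Body: 6p + 2(1−p) = 4p + 2.
Setting these equal: −10p + 6 = 4p + 2 ⇒ −14p = -4 ⇒ p = 2/7, and the value is (-10)·(2/7) + 6 = 22/7.
For the receiver: with q = P(Wide), equating Forehand's and Backhand's payoffs gives −10q + 6 = 4q + 2 ⇒ q = 2/7.

2/7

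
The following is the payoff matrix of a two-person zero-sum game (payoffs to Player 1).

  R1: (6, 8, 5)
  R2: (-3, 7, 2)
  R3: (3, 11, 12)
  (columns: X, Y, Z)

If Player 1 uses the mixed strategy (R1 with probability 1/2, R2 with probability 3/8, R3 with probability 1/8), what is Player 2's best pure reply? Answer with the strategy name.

X

If Player 2 plays X, Player 1's expected payoff is (1/2)·6 + (3/8)·(-3) + (1/8)·3 = 9/4.
If Player 2 plays Y, Player 1's expected payoff is (1/2)·8 + (3/8)·7 + (1/8)·11 = 8.
If Player 2 plays Z, Player 1's expected payoff is (1/2)·5 + (3/8)·2 + (1/8)·12 = 19/4.
Player 2 minimizes Player 1's payoff; the smallest is 9/4, so the best response is X.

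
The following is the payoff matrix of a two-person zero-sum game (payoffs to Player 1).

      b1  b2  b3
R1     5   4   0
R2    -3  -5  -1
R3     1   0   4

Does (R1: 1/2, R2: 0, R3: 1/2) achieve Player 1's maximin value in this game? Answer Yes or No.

Against b1 this mix gives (1/2)·5 + (1/2)·1 = 3.
Against b2 this mix gives (1/2)·4 + (1/2)·0 = 2.
Against b3 this mix gives (1/2)·0 + (1/2)·4 = 2.
All of Player 2's active replies (b2, b3) yield 2, and no column does worse for Player 1. The mix makes Player 2 indifferent and guarantees 2, so it is optimal.

Yes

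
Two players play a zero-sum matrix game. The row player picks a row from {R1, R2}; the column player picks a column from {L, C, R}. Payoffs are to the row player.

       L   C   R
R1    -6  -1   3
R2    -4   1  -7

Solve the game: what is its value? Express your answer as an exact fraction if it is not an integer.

-9/2

Row minima: R1 → -6, R2 → -7; maximin = -6.
Column maxima: L → -4, C → 1, R → 3; minimax = -4.
-6 ≠ -4, so there is no saddle point; optimal play is mixed.
C is strictly dominated by L (it gives the row player strictly more in every row), so the column player never plays it.
On the remaining 2×2 (R1, R2 vs L, R):
Let the row player play R1 with probability p. Expected payoff against L: (-6)p + (-4)(1−p) = −2p − 4; against R: 3p + (-7)(1−p) = 10p − 7.
Setting these equal: −2p − 4 = 10p − 7 ⇒ −12p = -3 ⇒ p = 1/4, and the value is (-2)·(1/4) − 4 = -9/2.
For the column player: with q = P(L), equating R1's and R2's payoffs gives −9q + 3 = 3q − 7 ⇒ q = 5/6.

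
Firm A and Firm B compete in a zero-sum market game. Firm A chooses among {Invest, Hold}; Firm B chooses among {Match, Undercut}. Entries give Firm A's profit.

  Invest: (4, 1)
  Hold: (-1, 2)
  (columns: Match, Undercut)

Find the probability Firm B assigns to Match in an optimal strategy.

1/6

Row minima: Invest → 1, Hold → -1; maximin = 1.
Column maxima: Match → 4, Undercut → 2; minimax = 2.
1 ≠ 2, so there is no saddle point; optimal play is mixed.
Let Firm A play Invest with probability p. Expected payoff against Match: 4p + (-1)(1−p) = 5p − 1; against Undercut: 1p + 2(1−p) = −p + 2.
Setting these equal: 5p − 1 = −p + 2 ⇒ 6p = 3 ⇒ p = 1/2, and the value is (5)·(1/2) − 1 = 3/2.
For Firm B: with q = P(Match), equating Invest's and Hold's payoffs gives 3q + 1 = −3q + 2 ⇒ q = 1/6.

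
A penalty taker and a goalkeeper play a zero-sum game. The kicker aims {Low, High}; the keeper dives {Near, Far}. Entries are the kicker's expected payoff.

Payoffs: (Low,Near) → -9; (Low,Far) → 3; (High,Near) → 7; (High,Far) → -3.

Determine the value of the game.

Row minima: Low → -9, High → -3; maximin = -3.
Column maxima: Near → 7, Far → 3; minimax = 3.
-3 ≠ 3, so there is no saddle point; optimal play is mixed.
Let the kicker play Low with probability p. Expected payoff against Near: (-9)p + 7(1−p) = −16p + 7; against Far: 3p + (-3)(1−p) = 6p − 3.
Setting these equal: −16p + 7 = 6p − 3 ⇒ −22p = -10 ⇒ p = 5/11, and the value is (-16)·(5/11) + 7 = -3/11.
For the keeper: with q = P(Near), equating Low's and High's payoffs gives −12q + 3 = 10q − 3 ⇒ q = 3/11.

-3/11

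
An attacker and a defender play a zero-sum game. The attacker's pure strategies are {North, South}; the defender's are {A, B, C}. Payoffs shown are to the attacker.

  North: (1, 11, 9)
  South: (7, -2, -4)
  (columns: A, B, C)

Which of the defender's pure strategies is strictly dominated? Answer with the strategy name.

B

C holds the attacker's payoff strictly below B in every row: 9 < 11, -4 < -2.
So B is strictly dominated for the defender.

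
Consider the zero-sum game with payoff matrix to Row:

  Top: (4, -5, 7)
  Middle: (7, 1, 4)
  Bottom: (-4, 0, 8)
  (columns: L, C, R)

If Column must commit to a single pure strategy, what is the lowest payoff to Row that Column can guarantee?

Column maxima: L → 7, C → 1, R → 8.
The smallest of these is 1.

1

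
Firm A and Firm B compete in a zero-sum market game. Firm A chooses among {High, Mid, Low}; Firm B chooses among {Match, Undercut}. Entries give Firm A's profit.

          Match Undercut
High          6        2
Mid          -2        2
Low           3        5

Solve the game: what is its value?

4

Row minima: High → 2, Mid → -2, Low → 3; maximin = 3.
Column maxima: Match → 6, Undercut → 5; minimax = 5.
3 ≠ 5, so there is no saddle point; optimal play is mixed.
Mid is strictly dominated by Low, so Firm A never plays it.
On the remaining 2×2 (High, Low vs Match, Undercut):
Let Firm A play High with probability p. Expected payoff against Match: 6p + 3(1−p) = 3p + 3; against Undercut: 2p + 5(1−p) = −3p + 5.
Setting these equal: 3p + 3 = −3p + 5 ⇒ 6p = 2 ⇒ p = 1/3, and the value is (3)·(1/3) + 3 = 4.
For Firm B: with q = P(Match), equating High's and Low's payoffs gives 4q + 2 = −2q + 5 ⇒ q = 1/2.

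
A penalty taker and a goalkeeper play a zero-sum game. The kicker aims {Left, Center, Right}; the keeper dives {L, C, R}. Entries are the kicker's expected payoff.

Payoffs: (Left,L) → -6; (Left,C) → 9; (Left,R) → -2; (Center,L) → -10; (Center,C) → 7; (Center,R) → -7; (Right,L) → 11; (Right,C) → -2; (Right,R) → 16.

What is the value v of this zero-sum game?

87/28

Row minima: Left → -6, Center → -10, Right → -2; maximin = -2.
Column maxima: L → 11, C → 9, R → 16; minimax = 9.
-2 ≠ 9, so there is no saddle point; optimal play is mixed.
Center is strictly dominated by Left, so the kicker never plays it.
R is strictly dominated by L (it gives the kicker strictly more in every row), so the keeper never plays it.
On the remaining 2×2 (Left, Right vs L, C):
Let the kicker play Left with probability p. Expected payoff against L: (-6)p + 11(1−p) = −17p + 11; against C: 9p + (-2)(1−p) = 11p − 2.
Setting these equal: −17p + 11 = 11p − 2 ⇒ −28p = -13 ⇒ p = 13/28, and the value is (-17)·(13/28) + 11 = 87/28.
For the keeper: with q = P(L), equating Left's and Right's payoffs gives −15q + 9 = 13q − 2 ⇒ q = 11/28.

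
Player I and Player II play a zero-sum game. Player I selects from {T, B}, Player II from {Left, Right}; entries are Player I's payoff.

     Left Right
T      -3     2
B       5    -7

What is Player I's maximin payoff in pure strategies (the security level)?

-3

Row minima: T → -3, B → -7.
The best of these is -3.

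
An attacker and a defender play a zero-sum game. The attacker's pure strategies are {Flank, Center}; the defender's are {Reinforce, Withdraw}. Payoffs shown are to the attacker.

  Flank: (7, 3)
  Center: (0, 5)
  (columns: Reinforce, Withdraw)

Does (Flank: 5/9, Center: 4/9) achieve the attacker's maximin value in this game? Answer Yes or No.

Yes

Against Reinforce this mix gives (5/9)·7 + (4/9)·0 = 35/9.
Against Withdraw this mix gives (5/9)·3 + (4/9)·5 = 35/9.
All of the defender's active replies (Reinforce, Withdraw) yield 35/9, and no column does worse for the attacker. The mix makes the defender indifferent and guarantees 35/9, so it is optimal.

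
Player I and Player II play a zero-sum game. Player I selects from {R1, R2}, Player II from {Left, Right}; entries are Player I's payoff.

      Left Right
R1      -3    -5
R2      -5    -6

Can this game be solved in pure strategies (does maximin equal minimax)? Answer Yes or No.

Row minima: R1 → -5, R2 → -6; maximin = -5.
Column maxima: Left → -3, Right → -5; minimax = -5.
maximin = minimax = -5, so a saddle point exists.

Yes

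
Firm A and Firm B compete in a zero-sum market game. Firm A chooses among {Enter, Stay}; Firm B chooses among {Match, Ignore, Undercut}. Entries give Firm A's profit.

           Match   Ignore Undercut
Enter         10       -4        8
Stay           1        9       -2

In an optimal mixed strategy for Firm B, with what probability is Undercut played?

13/23

Row minima: Enter → -4, Stay → -2; maximin = -2.
Column maxima: Match → 10, Ignore → 9, Undercut → 8; minimax = 8.
-2 ≠ 8, so there is no saddle point; optimal play is mixed.
Match is strictly dominated by Undercut (it gives Firm A strictly more in every row), so Firm B never plays it.
On the remaining 2×2 (Enter, Stay vs Ignore, Undercut):
Let Firm A play Enter with probability p. Expected payoff against Ignore: (-4)p + 9(1−p) = −13p + 9; against Undercut: 8p + (-2)(1−p) = 10p − 2.
Setting these equal: −13p + 9 = 10p − 2 ⇒ −23p = -11 ⇒ p = 11/23, and the value is (-13)·(11/23) + 9 = 64/23.
For Firm B: with q = P(Ignore), equating Enter's and Stay's payoffs gives −12q + 8 = 11q − 2 ⇒ q = 10/23.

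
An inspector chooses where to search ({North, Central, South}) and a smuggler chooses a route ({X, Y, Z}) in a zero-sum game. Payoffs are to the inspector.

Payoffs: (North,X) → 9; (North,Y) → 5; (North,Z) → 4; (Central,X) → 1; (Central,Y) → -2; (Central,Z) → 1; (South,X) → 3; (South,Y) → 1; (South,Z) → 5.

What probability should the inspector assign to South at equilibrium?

1/5

Row minima: North → 4, Central → -2, South → 1; maximin = 4.
Column maxima: X → 9, Y → 5, Z → 5; minimax = 5.
4 ≠ 5, so there is no saddle point; optimal play is mixed.
Central is strictly dominated by North, so the inspector never plays it.
X is strictly dominated by Y (it gives the inspector strictly more in every row), so the smuggler never plays it.
On the remaining 2×2 (North, South vs Y, Z):
Let the inspector play North with probability p. Expected payoff against Y: 5p + 1(1−p) = 4p + 1; against Z: 4p + 5(1−p) = −p + 5.
Setting these equal: 4p + 1 = −p + 5 ⇒ 5p = 4 ⇒ p = 4/5, and the value is (4)·(4/5) + 1 = 21/5.
For the smuggler: with q = P(Y), equating North's and South's payoffs gives q + 4 = −4q + 5 ⇒ q = 1/5.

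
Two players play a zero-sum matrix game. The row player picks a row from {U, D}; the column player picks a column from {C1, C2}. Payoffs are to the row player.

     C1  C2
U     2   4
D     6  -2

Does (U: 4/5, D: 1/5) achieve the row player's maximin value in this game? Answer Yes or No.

Against C1 this mix gives (4/5)·2 + (1/5)·6 = 14/5.
Against C2 this mix gives (4/5)·4 + (1/5)·(-2) = 14/5.
All of the column player's active replies (C1, C2) yield 14/5, and no column does worse for the row player. The mix makes the column player indifferent and guarantees 14/5, so it is optimal.

Yes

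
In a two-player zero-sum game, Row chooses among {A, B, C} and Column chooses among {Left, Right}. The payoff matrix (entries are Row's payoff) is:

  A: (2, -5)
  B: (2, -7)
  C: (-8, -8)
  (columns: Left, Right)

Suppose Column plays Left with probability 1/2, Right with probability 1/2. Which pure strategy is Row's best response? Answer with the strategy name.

Expected payoff of A: (1/2)·2 + (1/2)·(-5) = -3/2.
Expected payoff of B: (1/2)·2 + (1/2)·(-7) = -5/2.
Expected payoff of C: (1/2)·(-8) + (1/2)·(-8) = -8.
The largest is -3/2, so Row's best response is A.

A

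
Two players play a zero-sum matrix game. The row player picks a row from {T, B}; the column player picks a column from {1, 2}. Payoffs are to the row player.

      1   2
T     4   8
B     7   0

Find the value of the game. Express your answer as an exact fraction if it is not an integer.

Row minima: T → 4, B → 0; maximin = 4.
Column maxima: 1 → 7, 2 → 8; minimax = 7.
4 ≠ 7, so there is no saddle point; optimal play is mixed.
Let the row player play T with probability p. Expected payoff against 1: 4p + 7(1−p) = −3p + 7; against 2: 8p + 0(1−p) = 8p.
Setting these equal: −3p + 7 = 8p ⇒ −11p = -7 ⇒ p = 7/11, and the value is (-3)·(7/11) + 7 = 56/11.
For the column player: with q = P(1), equating T's and B's payoffs gives −4q + 8 = 7q ⇒ q = 8/11.

56/11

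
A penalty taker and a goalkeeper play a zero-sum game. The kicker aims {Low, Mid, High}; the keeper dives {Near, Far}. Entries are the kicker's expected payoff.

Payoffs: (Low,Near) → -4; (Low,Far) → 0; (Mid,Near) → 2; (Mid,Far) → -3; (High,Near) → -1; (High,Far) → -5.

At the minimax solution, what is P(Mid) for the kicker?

4/9

Row minima: Low → -4, Mid → -3, High → -5; maximin = -3.
Column maxima: Near → 2, Far → 0; minimax = 0.
-3 ≠ 0, so there is no saddle point; optimal play is mixed.
High is strictly dominated by Mid, so the kicker never plays it.
On the remaining 2×2 (Low, Mid vs Near, Far):
Let the kicker play Low with probability p. Expected payoff against Near: (-4)p + 2(1−p) = −6p + 2; against Far: 0p + (-3)(1−p) = 3p − 3.
Setting these equal: −6p + 2 = 3p − 3 ⇒ −9p = -5 ⇒ p = 5/9, and the value is (-6)·(5/9) + 2 = -4/3.
For the keeper: with q = P(Near), equating Low's and Mid's payoffs gives −4q = 5q − 3 ⇒ q = 1/3.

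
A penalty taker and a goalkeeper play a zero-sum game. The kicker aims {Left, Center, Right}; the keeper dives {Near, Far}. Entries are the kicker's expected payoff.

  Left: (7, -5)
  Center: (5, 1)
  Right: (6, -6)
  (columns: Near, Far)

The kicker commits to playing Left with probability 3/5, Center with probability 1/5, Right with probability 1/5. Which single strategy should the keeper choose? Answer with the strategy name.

Far

If the keeper plays Near, the kicker's expected payoff is (3/5)·7 + (1/5)·5 + (1/5)·6 = 32/5.
If the keeper plays Far, the kicker's expected payoff is (3/5)·(-5) + (1/5)·1 + (1/5)·(-6) = -4.
The keeper minimizes the kicker's payoff; the smallest is -4, so the best response is Far.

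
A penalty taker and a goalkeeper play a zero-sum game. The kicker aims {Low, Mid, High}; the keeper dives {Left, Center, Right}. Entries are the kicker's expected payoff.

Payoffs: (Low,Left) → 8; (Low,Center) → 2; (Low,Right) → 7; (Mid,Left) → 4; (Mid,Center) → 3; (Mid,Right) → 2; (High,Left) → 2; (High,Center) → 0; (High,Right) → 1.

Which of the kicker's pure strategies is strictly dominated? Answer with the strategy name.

High

Low gives a strictly higher payoff than High against every column: 8 > 2, 2 > 0, 7 > 1.
So High is strictly dominated and the kicker never plays it.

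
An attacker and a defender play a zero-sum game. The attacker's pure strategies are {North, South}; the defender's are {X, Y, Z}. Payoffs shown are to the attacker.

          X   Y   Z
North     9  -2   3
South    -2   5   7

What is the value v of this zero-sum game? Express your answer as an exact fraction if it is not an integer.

41/18

Row minima: North → -2, South → -2; maximin = -2.
Column maxima: X → 9, Y → 5, Z → 7; minimax = 5.
-2 ≠ 5, so there is no saddle point; optimal play is mixed.
Z is strictly dominated by Y (it gives the attacker strictly more in every row), so the defender never plays it.
On the remaining 2×2 (North, South vs X, Y):
Let the attacker play North with probability p. Expected payoff against X: 9p + (-2)(1−p) = 11p − 2; against Y: (-2)p + 5(1−p) = −7p + 5.
Setting these equal: 11p − 2 = −7p + 5 ⇒ 18p = 7 ⇒ p = 7/18, and the value is (11)·(7/18) − 2 = 41/18.
For the defender: with q = P(X), equating North's and South's payoffs gives 11q − 2 = −7q + 5 ⇒ q = 7/18.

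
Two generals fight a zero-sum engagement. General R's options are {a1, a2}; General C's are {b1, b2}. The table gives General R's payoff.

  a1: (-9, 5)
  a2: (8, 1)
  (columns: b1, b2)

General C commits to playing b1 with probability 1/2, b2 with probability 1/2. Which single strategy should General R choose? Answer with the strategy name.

Expected payoff of a1: (1/2)·(-9) + (1/2)·5 = -2.
Expected payoff of a2: (1/2)·8 + (1/2)·1 = 9/2.
The largest is 9/2, so General R's best response is a2.

a2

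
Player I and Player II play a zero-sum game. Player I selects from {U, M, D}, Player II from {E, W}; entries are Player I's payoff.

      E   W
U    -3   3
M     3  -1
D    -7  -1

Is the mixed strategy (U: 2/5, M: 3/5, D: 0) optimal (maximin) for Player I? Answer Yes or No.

Against E this mix gives (2/5)·(-3) + (3/5)·3 = 3/5.
Against W this mix gives (2/5)·3 + (3/5)·(-1) = 3/5.
All of Player II's active replies (E, W) yield 3/5, and no column does worse for Player I. The mix makes Player II indifferent and guarantees 3/5, so it is optimal.

Yes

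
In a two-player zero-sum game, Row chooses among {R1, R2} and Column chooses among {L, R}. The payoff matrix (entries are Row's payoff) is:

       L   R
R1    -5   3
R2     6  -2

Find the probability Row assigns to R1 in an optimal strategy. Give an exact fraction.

Row minima: R1 → -5, R2 → -2; maximin = -2.
Column maxima: L → 6, R → 3; minimax = 3.
-2 ≠ 3, so there is no saddle point; optimal play is mixed.
Let Row play R1 with probability p. Expected payoff against L: (-5)p + 6(1−p) = −11p + 6; against R: 3p + (-2)(1−p) = 5p − 2.
Setting these equal: −11p + 6 = 5p − 2 ⇒ −16p = -8 ⇒ p = 1/2, and the value is (-11)·(1/2) + 6 = 1/2.
For Column: with q = P(L), equating R1's and R2's payoffs gives −8q + 3 = 8q − 2 ⇒ q = 5/16.

1/2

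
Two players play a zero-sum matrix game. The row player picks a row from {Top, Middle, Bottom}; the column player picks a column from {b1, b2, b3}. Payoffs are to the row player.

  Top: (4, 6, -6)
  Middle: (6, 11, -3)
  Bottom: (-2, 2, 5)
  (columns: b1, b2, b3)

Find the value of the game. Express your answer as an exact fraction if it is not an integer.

3/2

Row minima: Top → -6, Middle → -3, Bottom → -2; maximin = -2.
Column maxima: b1 → 6, b2 → 11, b3 → 5; minimax = 5.
-2 ≠ 5, so there is no saddle point; optimal play is mixed.
Top is strictly dominated by Middle, so the row player never plays it.
b2 is strictly dominated by b1 (it gives the row player strictly more in every row), so the column player never plays it.
On the remaining 2×2 (Middle, Bottom vs b1, b3):
Let the row player play Middle with probability p. Expected payoff against b1: 6p + (-2)(1−p) = 8p − 2; against b3: (-3)p + 5(1−p) = −8p + 5.
Setting these equal: 8p − 2 = −8p + 5 ⇒ 16p = 7 ⇒ p = 7/16, and the value is (8)·(7/16) − 2 = 3/2.
For the column player: with q = P(b1), equating Middle's and Bottom's payoffs gives 9q − 3 = −7q + 5 ⇒ q = 1/2.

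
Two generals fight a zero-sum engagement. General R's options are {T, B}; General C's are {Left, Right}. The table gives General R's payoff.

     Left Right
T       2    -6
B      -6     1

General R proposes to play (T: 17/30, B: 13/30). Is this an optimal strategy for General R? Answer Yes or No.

No

Against Left this mix gives (17/30)·2 + (13/30)·(-6) = -22/15.
Against Right this mix gives (17/30)·(-6) + (13/30)·1 = -89/30.
General C will play Right, holding General R to -89/30. Shifting weight toward the row that does better against Right would raise this floor (the equalizing mix achieves -34/15 against both Right and Left), so the proposed strategy is not optimal.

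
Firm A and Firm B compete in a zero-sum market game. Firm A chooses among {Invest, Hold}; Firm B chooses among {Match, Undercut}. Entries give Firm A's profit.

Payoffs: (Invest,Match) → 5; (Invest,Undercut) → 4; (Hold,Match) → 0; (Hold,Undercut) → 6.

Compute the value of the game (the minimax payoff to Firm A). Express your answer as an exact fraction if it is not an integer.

30/7

Row minima: Invest → 4, Hold → 0; maximin = 4.
Column maxima: Match → 5, Undercut → 6; minimax = 5.
4 ≠ 5, so there is no saddle point; optimal play is mixed.
Let Firm A play Invest with probability p. Expected payoff against Match: 5p + 0(1−p) = 5p; against Undercut: 4p + 6(1−p) = −2p + 6.
Setting these equal: 5p = −2p + 6 ⇒ 7p = 6 ⇒ p = 6/7, and the value is (5)·(6/7) = 30/7.
For Firm B: with q = P(Match), equating Invest's and Hold's payoffs gives q + 4 = −6q + 6 ⇒ q = 2/7.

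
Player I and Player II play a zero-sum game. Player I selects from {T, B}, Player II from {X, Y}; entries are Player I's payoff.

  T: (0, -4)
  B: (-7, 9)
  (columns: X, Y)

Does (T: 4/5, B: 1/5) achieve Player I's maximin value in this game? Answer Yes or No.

Yes

Against X this mix gives (4/5)·0 + (1/5)·(-7) = -7/5.
Against Y this mix gives (4/5)·(-4) + (1/5)·9 = -7/5.
All of Player II's active replies (X, Y) yield -7/5, and no column does worse for Player I. The mix makes Player II indifferent and guarantees -7/5, so it is optimal.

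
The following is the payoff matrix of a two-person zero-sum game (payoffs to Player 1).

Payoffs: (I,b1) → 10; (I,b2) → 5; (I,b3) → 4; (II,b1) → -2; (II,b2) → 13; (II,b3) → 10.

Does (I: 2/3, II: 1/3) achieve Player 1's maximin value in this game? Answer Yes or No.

Yes

Against b1 this mix gives (2/3)·10 + (1/3)·(-2) = 6.
Against b2 this mix gives (2/3)·5 + (1/3)·13 = 23/3.
Against b3 this mix gives (2/3)·4 + (1/3)·10 = 6.
All of Player 2's active replies (b1, b3) yield 6, and no column does worse for Player 1. The mix makes Player 2 indifferent and guarantees 6, so it is optimal.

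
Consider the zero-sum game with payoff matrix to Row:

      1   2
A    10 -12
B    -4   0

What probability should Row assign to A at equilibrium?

Row minima: A → -12, B → -4; maximin = -4.
Column maxima: 1 → 10, 2 → 0; minimax = 0.
-4 ≠ 0, so there is no saddle point; optimal play is mixed.
Let Row play A with probability p. Expected payoff against 1: 10p + (-4)(1−p) = 14p − 4; against 2: (-12)p + 0(1−p) = −12p.
Setting these equal: 14p − 4 = −12p ⇒ 26p = 4 ⇒ p = 2/13, and the value is (14)·(2/13) − 4 = -24/13.
For Column: with q = P(1), equating A's and B's payoffs gives 22q − 12 = −4q ⇒ q = 6/13.

2/13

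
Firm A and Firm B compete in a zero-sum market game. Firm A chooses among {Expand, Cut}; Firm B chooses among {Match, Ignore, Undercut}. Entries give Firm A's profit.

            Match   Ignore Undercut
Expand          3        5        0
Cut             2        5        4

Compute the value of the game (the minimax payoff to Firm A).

Row minima: Expand → 0, Cut → 2; maximin = 2.
Column maxima: Match → 3, Ignore → 5, Undercut → 4; minimax = 3.
2 ≠ 3, so there is no saddle point; optimal play is mixed.
Ignore is strictly dominated by Match (it gives Firm A strictly more in every row), so Firm B never plays it.
On the remaining 2×2 (Expand, Cut vs Match, Undercut):
Let Firm A play Expand with probability p. Expected payoff against Match: 3p + 2(1−p) = p + 2; against Undercut: 0p + 4(1−p) = −4p + 4.
Setting these equal: p + 2 = −4p + 4 ⇒ 5p = 2 ⇒ p = 2/5, and the value is (1)·(2/5) + 2 = 12/5.
For Firm B: with q = P(Match), equating Expand's and Cut's payoffs gives 3q = −2q + 4 ⇒ q = 4/5.

12/5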